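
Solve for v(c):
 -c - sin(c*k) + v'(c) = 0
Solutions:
 v(c) = C1 + c^2/2 - cos(c*k)/k


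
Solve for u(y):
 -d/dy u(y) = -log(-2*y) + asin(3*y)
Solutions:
 u(y) = C1 + y*log(-y) - y*asin(3*y) - y + y*log(2) - sqrt(1 - 9*y^2)/3


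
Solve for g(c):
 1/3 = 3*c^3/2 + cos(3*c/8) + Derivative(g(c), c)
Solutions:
 g(c) = C1 - 3*c^4/8 + c/3 - 8*sin(3*c/8)/3


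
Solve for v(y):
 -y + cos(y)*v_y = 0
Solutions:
 v(y) = C1 + Integral(y/cos(y), y)


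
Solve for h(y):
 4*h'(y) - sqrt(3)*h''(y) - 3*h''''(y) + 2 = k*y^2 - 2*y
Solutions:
 h(y) = C1 + C2*exp(y*(-(18 + sqrt(3)*sqrt(sqrt(3) + 108))^(1/3) + sqrt(3)/(18 + sqrt(3)*sqrt(sqrt(3) + 108))^(1/3))/6)*sin(y*(3/(18 + sqrt(3)*sqrt(sqrt(3) + 108))^(1/3) + sqrt(3)*(18 + sqrt(3)*sqrt(sqrt(3) + 108))^(1/3))/6) + C3*exp(y*(-(18 + sqrt(3)*sqrt(sqrt(3) + 108))^(1/3) + sqrt(3)/(18 + sqrt(3)*sqrt(sqrt(3) + 108))^(1/3))/6)*cos(y*(3/(18 + sqrt(3)*sqrt(sqrt(3) + 108))^(1/3) + sqrt(3)*(18 + sqrt(3)*sqrt(sqrt(3) + 108))^(1/3))/6) + C4*exp(-y*(-(18 + sqrt(3)*sqrt(sqrt(3) + 108))^(1/3) + sqrt(3)/(18 + sqrt(3)*sqrt(sqrt(3) + 108))^(1/3))/3) + k*y^3/12 + sqrt(3)*k*y^2/16 + 3*k*y/32 - y^2/4 - y/2 - sqrt(3)*y/8


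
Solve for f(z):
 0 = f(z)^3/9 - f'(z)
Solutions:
 f(z) = -3*sqrt(2)*sqrt(-1/(C1 + z))/2
 f(z) = 3*sqrt(2)*sqrt(-1/(C1 + z))/2


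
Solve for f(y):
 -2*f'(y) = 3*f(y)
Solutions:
 f(y) = C1*exp(-3*y/2)


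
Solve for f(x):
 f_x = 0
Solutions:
 f(x) = C1


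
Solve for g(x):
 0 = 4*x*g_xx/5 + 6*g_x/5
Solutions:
 g(x) = C1 + C2/sqrt(x)


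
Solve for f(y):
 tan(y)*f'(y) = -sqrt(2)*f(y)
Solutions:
 f(y) = C1/sin(y)^(sqrt(2))


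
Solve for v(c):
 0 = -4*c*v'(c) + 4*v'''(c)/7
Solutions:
 v(c) = C1 + Integral(C2*airyai(7^(1/3)*c) + C3*airybi(7^(1/3)*c), c)


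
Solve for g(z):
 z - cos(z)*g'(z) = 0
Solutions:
 g(z) = C1 + Integral(z/cos(z), z)


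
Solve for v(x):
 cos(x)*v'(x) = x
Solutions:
 v(x) = C1 + Integral(x/cos(x), x)


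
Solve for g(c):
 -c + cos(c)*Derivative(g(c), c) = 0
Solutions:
 g(c) = C1 + Integral(c/cos(c), c)


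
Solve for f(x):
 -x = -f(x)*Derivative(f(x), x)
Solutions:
 f(x) = -sqrt(C1 + x^2)
 f(x) = sqrt(C1 + x^2)


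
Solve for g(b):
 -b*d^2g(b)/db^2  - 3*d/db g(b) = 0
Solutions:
 g(b) = C1 + C2/b^2


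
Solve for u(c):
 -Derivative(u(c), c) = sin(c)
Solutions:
 u(c) = C1 + cos(c)


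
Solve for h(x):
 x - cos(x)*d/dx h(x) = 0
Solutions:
 h(x) = C1 + Integral(x/cos(x), x)


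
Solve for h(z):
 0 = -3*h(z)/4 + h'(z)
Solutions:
 h(z) = C1*exp(3*z/4)


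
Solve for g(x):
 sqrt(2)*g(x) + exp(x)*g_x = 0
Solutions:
 g(x) = C1*exp(sqrt(2)*exp(-x))


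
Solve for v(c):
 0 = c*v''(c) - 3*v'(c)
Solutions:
 v(c) = C1 + C2*c^4


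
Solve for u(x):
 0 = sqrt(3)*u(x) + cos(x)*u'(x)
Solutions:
 u(x) = C1*(sin(x) - 1)^(sqrt(3)/2)/(sin(x) + 1)^(sqrt(3)/2)


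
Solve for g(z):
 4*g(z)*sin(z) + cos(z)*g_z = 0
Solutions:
 g(z) = C1*cos(z)^4


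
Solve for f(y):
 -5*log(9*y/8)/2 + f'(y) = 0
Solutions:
 f(y) = C1 + 5*y*log(y)/2 - 15*y*log(2)/2 - 5*y/2 + 5*y*log(3)


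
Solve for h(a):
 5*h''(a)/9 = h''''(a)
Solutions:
 h(a) = C1 + C2*a + C3*exp(-sqrt(5)*a/3) + C4*exp(sqrt(5)*a/3)


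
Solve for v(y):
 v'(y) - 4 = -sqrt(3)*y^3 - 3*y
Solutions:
 v(y) = C1 - sqrt(3)*y^4/4 - 3*y^2/2 + 4*y


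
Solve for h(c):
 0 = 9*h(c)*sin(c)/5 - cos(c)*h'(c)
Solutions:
 h(c) = C1/cos(c)^(9/5)


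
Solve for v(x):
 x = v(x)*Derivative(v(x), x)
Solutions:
 v(x) = -sqrt(C1 + x^2)
 v(x) = sqrt(C1 + x^2)


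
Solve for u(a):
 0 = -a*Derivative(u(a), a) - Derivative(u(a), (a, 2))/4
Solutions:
 u(a) = C1 + C2*erf(sqrt(2)*a)


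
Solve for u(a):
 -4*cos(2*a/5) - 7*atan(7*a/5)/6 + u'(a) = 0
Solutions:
 u(a) = C1 + 7*a*atan(7*a/5)/6 - 5*log(49*a^2 + 25)/12 + 10*sin(2*a/5)


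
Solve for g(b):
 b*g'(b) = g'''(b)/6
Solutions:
 g(b) = C1 + Integral(C2*airyai(6^(1/3)*b) + C3*airybi(6^(1/3)*b), b)


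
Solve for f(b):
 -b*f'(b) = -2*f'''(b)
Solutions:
 f(b) = C1 + Integral(C2*airyai(2^(2/3)*b/2) + C3*airybi(2^(2/3)*b/2), b)


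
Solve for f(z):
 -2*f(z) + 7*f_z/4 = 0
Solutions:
 f(z) = C1*exp(8*z/7)


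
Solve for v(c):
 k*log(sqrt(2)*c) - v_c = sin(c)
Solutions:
 v(c) = C1 + c*k*(log(c) - 1) + c*k*log(2)/2 + cos(c)


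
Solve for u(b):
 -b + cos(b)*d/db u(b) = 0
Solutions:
 u(b) = C1 + Integral(b/cos(b), b)


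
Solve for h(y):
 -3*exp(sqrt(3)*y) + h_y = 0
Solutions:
 h(y) = C1 + sqrt(3)*exp(sqrt(3)*y)


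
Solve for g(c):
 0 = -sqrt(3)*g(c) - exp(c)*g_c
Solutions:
 g(c) = C1*exp(sqrt(3)*exp(-c))


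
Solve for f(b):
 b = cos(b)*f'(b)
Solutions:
 f(b) = C1 + Integral(b/cos(b), b)


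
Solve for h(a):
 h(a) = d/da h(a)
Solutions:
 h(a) = C1*exp(a)


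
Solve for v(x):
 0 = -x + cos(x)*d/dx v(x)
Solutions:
 v(x) = C1 + Integral(x/cos(x), x)


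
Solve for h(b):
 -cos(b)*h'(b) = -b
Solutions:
 h(b) = C1 + Integral(b/cos(b), b)


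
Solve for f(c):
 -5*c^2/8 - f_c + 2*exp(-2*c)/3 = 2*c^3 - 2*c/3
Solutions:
 f(c) = C1 - c^4/2 - 5*c^3/24 + c^2/3 - exp(-2*c)/3


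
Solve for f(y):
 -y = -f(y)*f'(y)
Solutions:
 f(y) = -sqrt(C1 + y^2)
 f(y) = sqrt(C1 + y^2)


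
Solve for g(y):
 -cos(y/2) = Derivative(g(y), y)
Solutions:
 g(y) = C1 - 2*sin(y/2)


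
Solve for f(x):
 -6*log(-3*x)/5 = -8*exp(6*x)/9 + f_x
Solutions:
 f(x) = C1 - 6*x*log(-x)/5 + 6*x*(1 - log(3))/5 + 4*exp(6*x)/27


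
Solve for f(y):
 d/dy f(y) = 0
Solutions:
 f(y) = C1


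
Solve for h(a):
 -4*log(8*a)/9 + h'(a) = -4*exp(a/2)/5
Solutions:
 h(a) = C1 + 4*a*log(a)/9 + 4*a*(-1 + 3*log(2))/9 - 8*exp(a/2)/5


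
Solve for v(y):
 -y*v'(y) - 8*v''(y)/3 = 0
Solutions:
 v(y) = C1 + C2*erf(sqrt(3)*y/4)


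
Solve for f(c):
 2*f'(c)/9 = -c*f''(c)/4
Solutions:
 f(c) = C1 + C2*c^(1/9)


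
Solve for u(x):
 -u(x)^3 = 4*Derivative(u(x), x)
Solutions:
 u(x) = -sqrt(2)*sqrt(-1/(C1 - x))
 u(x) = sqrt(2)*sqrt(-1/(C1 - x))


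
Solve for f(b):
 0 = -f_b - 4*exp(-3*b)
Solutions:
 f(b) = C1 + 4*exp(-3*b)/3


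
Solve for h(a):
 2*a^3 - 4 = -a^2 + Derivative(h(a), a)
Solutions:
 h(a) = C1 + a^4/2 + a^3/3 - 4*a


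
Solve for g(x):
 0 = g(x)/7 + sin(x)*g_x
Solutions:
 g(x) = C1*(cos(x) + 1)^(1/14)/(cos(x) - 1)^(1/14)


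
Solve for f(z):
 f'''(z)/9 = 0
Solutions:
 f(z) = C1 + C2*z + C3*z^2


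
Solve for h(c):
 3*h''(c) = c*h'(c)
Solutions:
 h(c) = C1 + C2*erfi(sqrt(6)*c/6)


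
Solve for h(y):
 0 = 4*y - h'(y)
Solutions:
 h(y) = C1 + 2*y^2


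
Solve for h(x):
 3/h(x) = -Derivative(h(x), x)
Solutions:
 h(x) = -sqrt(C1 - 6*x)
 h(x) = sqrt(C1 - 6*x)


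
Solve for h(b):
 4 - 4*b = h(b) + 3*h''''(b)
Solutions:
 h(b) = -4*b + (C1*sin(sqrt(2)*3^(3/4)*b/6) + C2*cos(sqrt(2)*3^(3/4)*b/6))*exp(-sqrt(2)*3^(3/4)*b/6) + (C3*sin(sqrt(2)*3^(3/4)*b/6) + C4*cos(sqrt(2)*3^(3/4)*b/6))*exp(sqrt(2)*3^(3/4)*b/6) + 4


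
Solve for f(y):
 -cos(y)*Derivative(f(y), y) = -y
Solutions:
 f(y) = C1 + Integral(y/cos(y), y)


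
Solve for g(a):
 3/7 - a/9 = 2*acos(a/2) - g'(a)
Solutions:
 g(a) = C1 + a^2/18 + 2*a*acos(a/2) - 3*a/7 - 2*sqrt(4 - a^2)


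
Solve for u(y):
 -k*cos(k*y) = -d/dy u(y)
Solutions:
 u(y) = C1 + sin(k*y)


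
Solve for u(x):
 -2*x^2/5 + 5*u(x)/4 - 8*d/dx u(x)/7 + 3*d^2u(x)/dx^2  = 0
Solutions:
 u(x) = 8*x^2/25 + 512*x/875 + (C1*sin(sqrt(671)*x/42) + C2*cos(sqrt(671)*x/42))*exp(4*x/21) - 30656/30625


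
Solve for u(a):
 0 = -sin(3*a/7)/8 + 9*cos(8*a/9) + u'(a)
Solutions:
 u(a) = C1 - 81*sin(8*a/9)/8 - 7*cos(3*a/7)/24


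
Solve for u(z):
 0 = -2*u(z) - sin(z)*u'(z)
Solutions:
 u(z) = C1*(cos(z) + 1)/(cos(z) - 1)


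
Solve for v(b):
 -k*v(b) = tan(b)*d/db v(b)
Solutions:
 v(b) = C1*exp(-k*log(sin(b)))


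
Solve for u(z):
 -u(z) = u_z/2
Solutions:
 u(z) = C1*exp(-2*z)


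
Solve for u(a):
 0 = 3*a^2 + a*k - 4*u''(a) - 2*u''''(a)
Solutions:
 u(a) = C1 + C2*a + C3*sin(sqrt(2)*a) + C4*cos(sqrt(2)*a) + a^4/16 + a^3*k/24 - 3*a^2/8


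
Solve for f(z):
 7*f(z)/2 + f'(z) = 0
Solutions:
 f(z) = C1*exp(-7*z/2)


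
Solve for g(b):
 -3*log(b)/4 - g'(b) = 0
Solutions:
 g(b) = C1 - 3*b*log(b)/4 + 3*b/4


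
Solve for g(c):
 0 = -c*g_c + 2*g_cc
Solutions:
 g(c) = C1 + C2*erfi(c/2)


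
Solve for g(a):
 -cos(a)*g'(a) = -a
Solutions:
 g(a) = C1 + Integral(a/cos(a), a)


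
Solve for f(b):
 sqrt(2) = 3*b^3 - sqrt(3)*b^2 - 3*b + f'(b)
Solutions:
 f(b) = C1 - 3*b^4/4 + sqrt(3)*b^3/3 + 3*b^2/2 + sqrt(2)*b


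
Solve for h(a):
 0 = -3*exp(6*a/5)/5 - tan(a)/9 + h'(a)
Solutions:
 h(a) = C1 + exp(6*a/5)/2 - log(cos(a))/9


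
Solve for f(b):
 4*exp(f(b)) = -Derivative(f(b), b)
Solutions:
 f(b) = log(1/(C1 + 4*b))


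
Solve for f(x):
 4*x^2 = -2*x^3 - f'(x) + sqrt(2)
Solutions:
 f(x) = C1 - x^4/2 - 4*x^3/3 + sqrt(2)*x


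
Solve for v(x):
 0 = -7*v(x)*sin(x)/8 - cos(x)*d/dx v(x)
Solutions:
 v(x) = C1*cos(x)^(7/8)


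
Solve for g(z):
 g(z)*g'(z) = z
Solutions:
 g(z) = -sqrt(C1 + z^2)
 g(z) = sqrt(C1 + z^2)


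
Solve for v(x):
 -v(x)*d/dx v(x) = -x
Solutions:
 v(x) = -sqrt(C1 + x^2)
 v(x) = sqrt(C1 + x^2)


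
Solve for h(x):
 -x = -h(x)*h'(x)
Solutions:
 h(x) = -sqrt(C1 + x^2)
 h(x) = sqrt(C1 + x^2)


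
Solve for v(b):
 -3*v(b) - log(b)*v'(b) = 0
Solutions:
 v(b) = C1*exp(-3*li(b))


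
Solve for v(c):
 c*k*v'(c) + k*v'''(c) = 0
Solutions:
 v(c) = C1 + Integral(C2*airyai(-c) + C3*airybi(-c), c)


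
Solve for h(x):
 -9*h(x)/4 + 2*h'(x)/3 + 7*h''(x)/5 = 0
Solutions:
 h(x) = C1*exp(x*(-10 + sqrt(2935))/42) + C2*exp(-x*(10 + sqrt(2935))/42)


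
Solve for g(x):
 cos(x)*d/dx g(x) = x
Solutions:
 g(x) = C1 + Integral(x/cos(x), x)


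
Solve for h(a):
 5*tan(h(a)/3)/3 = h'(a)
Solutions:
 h(a) = -3*asin(C1*exp(5*a/9)) + 3*pi
 h(a) = 3*asin(C1*exp(5*a/9))


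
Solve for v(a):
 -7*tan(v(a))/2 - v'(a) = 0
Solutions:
 v(a) = pi - asin(C1*exp(-7*a/2))
 v(a) = asin(C1*exp(-7*a/2))


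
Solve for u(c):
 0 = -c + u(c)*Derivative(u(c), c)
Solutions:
 u(c) = -sqrt(C1 + c^2)
 u(c) = sqrt(C1 + c^2)


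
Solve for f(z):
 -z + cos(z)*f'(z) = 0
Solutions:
 f(z) = C1 + Integral(z/cos(z), z)


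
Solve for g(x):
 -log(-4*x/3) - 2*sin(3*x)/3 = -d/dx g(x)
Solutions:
 g(x) = C1 + x*log(-x) - x*log(3) - x + 2*x*log(2) - 2*cos(3*x)/9


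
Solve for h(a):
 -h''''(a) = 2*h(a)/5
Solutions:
 h(a) = (C1*sin(10^(3/4)*a/10) + C2*cos(10^(3/4)*a/10))*exp(-10^(3/4)*a/10) + (C3*sin(10^(3/4)*a/10) + C4*cos(10^(3/4)*a/10))*exp(10^(3/4)*a/10)


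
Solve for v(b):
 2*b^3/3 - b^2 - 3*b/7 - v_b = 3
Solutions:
 v(b) = C1 + b^4/6 - b^3/3 - 3*b^2/14 - 3*b


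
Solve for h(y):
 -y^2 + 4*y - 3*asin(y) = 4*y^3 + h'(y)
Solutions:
 h(y) = C1 - y^4 - y^3/3 + 2*y^2 - 3*y*asin(y) - 3*sqrt(1 - y^2)


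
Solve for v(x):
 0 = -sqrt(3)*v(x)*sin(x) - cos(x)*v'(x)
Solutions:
 v(x) = C1*cos(x)^(sqrt(3))


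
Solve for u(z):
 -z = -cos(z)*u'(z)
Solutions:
 u(z) = C1 + Integral(z/cos(z), z)


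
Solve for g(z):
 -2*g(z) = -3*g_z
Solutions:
 g(z) = C1*exp(2*z/3)


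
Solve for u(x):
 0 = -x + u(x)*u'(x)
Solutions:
 u(x) = -sqrt(C1 + x^2)
 u(x) = sqrt(C1 + x^2)


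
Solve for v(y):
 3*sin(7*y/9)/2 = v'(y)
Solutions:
 v(y) = C1 - 27*cos(7*y/9)/14


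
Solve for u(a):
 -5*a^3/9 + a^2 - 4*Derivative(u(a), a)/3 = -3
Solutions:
 u(a) = C1 - 5*a^4/48 + a^3/4 + 9*a/4


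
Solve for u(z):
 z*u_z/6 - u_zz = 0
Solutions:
 u(z) = C1 + C2*erfi(sqrt(3)*z/6)


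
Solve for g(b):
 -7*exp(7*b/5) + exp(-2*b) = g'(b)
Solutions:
 g(b) = C1 - 5*exp(7*b/5) - exp(-2*b)/2


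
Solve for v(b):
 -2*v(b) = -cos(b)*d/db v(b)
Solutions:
 v(b) = C1*(sin(b) + 1)/(sin(b) - 1)


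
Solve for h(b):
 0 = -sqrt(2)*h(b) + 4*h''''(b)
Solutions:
 h(b) = C1*exp(-2^(5/8)*b/2) + C2*exp(2^(5/8)*b/2) + C3*sin(2^(5/8)*b/2) + C4*cos(2^(5/8)*b/2)


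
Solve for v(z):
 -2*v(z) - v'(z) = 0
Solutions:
 v(z) = C1*exp(-2*z)


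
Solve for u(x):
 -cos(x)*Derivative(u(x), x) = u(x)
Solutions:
 u(x) = C1*sqrt(sin(x) - 1)/sqrt(sin(x) + 1)


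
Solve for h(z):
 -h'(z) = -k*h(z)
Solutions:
 h(z) = C1*exp(k*z)


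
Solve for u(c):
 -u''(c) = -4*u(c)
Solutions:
 u(c) = C1*exp(-2*c) + C2*exp(2*c)


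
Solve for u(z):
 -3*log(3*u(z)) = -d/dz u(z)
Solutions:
 -Integral(1/(log(_y) + log(3)), (_y, u(z)))/3 = C1 - z


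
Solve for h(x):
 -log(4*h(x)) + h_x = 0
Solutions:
 -Integral(1/(log(_y) + 2*log(2)), (_y, h(x))) = C1 - x


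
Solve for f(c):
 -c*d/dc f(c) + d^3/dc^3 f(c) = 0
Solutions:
 f(c) = C1 + Integral(C2*airyai(c) + C3*airybi(c), c)


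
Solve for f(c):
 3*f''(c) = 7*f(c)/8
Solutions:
 f(c) = C1*exp(-sqrt(42)*c/12) + C2*exp(sqrt(42)*c/12)


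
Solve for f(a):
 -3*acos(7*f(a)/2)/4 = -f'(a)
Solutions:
 Integral(1/acos(7*_y/2), (_y, f(a))) = C1 + 3*a/4


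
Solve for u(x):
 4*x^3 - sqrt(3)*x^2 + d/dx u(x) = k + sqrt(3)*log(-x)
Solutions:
 u(x) = C1 - x^4 + sqrt(3)*x^3/3 + x*(k - sqrt(3)) + sqrt(3)*x*log(-x)


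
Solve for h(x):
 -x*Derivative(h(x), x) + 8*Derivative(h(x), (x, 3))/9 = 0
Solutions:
 h(x) = C1 + Integral(C2*airyai(3^(2/3)*x/2) + C3*airybi(3^(2/3)*x/2), x)


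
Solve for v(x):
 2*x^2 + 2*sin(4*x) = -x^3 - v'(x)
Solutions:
 v(x) = C1 - x^4/4 - 2*x^3/3 + cos(4*x)/2


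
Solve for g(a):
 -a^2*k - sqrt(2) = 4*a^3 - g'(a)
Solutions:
 g(a) = C1 + a^4 + a^3*k/3 + sqrt(2)*a


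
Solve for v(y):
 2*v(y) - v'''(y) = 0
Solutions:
 v(y) = C3*exp(2^(1/3)*y) + (C1*sin(2^(1/3)*sqrt(3)*y/2) + C2*cos(2^(1/3)*sqrt(3)*y/2))*exp(-2^(1/3)*y/2)


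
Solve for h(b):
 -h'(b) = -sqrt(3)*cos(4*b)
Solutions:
 h(b) = C1 + sqrt(3)*sin(4*b)/4


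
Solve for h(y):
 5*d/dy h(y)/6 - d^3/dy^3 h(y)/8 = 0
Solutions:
 h(y) = C1 + C2*exp(-2*sqrt(15)*y/3) + C3*exp(2*sqrt(15)*y/3)


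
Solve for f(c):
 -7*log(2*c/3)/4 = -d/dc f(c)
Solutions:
 f(c) = C1 + 7*c*log(c)/4 - 7*c*log(3)/4 - 7*c/4 + 7*c*log(2)/4


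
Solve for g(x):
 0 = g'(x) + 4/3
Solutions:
 g(x) = C1 - 4*x/3


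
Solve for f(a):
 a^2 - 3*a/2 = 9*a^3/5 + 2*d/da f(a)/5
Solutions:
 f(a) = C1 - 9*a^4/8 + 5*a^3/6 - 15*a^2/8


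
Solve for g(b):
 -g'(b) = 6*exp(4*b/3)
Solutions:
 g(b) = C1 - 9*exp(4*b/3)/2


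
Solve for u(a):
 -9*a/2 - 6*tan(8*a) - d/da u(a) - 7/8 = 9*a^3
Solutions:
 u(a) = C1 - 9*a^4/4 - 9*a^2/4 - 7*a/8 + 3*log(cos(8*a))/4


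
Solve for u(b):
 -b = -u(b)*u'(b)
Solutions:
 u(b) = -sqrt(C1 + b^2)
 u(b) = sqrt(C1 + b^2)


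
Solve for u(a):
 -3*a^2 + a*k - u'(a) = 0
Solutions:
 u(a) = C1 - a^3 + a^2*k/2


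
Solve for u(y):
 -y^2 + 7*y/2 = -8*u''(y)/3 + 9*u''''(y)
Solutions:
 u(y) = C1 + C2*y + C3*exp(-2*sqrt(6)*y/9) + C4*exp(2*sqrt(6)*y/9) + y^4/32 - 7*y^3/32 + 81*y^2/64


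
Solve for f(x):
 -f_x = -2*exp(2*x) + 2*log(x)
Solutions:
 f(x) = C1 - 2*x*log(x) + 2*x + exp(2*x)


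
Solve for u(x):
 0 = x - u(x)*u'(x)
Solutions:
 u(x) = -sqrt(C1 + x^2)
 u(x) = sqrt(C1 + x^2)


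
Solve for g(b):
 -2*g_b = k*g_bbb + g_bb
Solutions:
 g(b) = C1 + C2*exp(b*(sqrt(1 - 8*k) - 1)/(2*k)) + C3*exp(-b*(sqrt(1 - 8*k) + 1)/(2*k))


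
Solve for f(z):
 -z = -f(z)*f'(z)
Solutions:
 f(z) = -sqrt(C1 + z^2)
 f(z) = sqrt(C1 + z^2)


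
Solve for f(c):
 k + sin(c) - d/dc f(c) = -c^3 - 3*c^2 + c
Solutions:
 f(c) = C1 + c^4/4 + c^3 - c^2/2 + c*k - cos(c)


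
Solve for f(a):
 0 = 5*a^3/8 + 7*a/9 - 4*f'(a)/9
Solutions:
 f(a) = C1 + 45*a^4/128 + 7*a^2/8


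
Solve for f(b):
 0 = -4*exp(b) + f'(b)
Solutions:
 f(b) = C1 + 4*exp(b)


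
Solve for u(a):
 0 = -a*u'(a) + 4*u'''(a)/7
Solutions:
 u(a) = C1 + Integral(C2*airyai(14^(1/3)*a/2) + C3*airybi(14^(1/3)*a/2), a)


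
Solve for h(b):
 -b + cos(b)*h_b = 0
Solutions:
 h(b) = C1 + Integral(b/cos(b), b)


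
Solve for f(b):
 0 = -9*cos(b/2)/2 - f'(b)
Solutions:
 f(b) = C1 - 9*sin(b/2)


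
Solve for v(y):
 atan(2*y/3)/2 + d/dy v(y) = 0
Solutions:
 v(y) = C1 - y*atan(2*y/3)/2 + 3*log(4*y^2 + 9)/8


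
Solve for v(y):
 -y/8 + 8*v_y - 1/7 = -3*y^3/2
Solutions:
 v(y) = C1 - 3*y^4/64 + y^2/128 + y/56


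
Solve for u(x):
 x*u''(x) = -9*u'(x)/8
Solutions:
 u(x) = C1 + C2/x^(1/8)


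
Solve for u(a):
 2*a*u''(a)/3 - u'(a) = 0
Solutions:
 u(a) = C1 + C2*a^(5/2)


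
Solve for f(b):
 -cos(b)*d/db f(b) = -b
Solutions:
 f(b) = C1 + Integral(b/cos(b), b)


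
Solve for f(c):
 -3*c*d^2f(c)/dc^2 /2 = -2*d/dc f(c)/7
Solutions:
 f(c) = C1 + C2*c^(25/21)


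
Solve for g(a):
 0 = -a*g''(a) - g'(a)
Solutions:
 g(a) = C1 + C2*log(a)


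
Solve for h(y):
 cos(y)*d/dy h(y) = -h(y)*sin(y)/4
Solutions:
 h(y) = C1*cos(y)^(1/4)


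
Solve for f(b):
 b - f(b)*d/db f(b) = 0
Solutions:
 f(b) = -sqrt(C1 + b^2)
 f(b) = sqrt(C1 + b^2)


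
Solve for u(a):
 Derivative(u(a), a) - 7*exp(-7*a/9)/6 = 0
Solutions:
 u(a) = C1 - 3*exp(-7*a/9)/2


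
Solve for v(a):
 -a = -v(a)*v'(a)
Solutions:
 v(a) = -sqrt(C1 + a^2)
 v(a) = sqrt(C1 + a^2)


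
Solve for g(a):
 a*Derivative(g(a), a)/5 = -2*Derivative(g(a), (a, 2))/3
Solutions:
 g(a) = C1 + C2*erf(sqrt(15)*a/10)


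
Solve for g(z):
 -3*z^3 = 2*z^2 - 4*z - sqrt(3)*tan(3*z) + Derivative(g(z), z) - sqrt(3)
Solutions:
 g(z) = C1 - 3*z^4/4 - 2*z^3/3 + 2*z^2 + sqrt(3)*z - sqrt(3)*log(cos(3*z))/3


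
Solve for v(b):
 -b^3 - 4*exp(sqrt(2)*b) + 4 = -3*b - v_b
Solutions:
 v(b) = C1 + b^4/4 - 3*b^2/2 - 4*b + 2*sqrt(2)*exp(sqrt(2)*b)


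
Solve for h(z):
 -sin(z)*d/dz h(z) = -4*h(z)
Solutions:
 h(z) = C1*(cos(z)^2 - 2*cos(z) + 1)/(cos(z)^2 + 2*cos(z) + 1)


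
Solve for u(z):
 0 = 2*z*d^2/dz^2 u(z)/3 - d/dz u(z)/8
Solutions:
 u(z) = C1 + C2*z^(19/16)


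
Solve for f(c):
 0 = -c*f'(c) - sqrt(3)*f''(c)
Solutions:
 f(c) = C1 + C2*erf(sqrt(2)*3^(3/4)*c/6)


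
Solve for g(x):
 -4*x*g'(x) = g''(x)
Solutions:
 g(x) = C1 + C2*erf(sqrt(2)*x)


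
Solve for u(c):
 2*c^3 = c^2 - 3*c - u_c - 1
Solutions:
 u(c) = C1 - c^4/2 + c^3/3 - 3*c^2/2 - c


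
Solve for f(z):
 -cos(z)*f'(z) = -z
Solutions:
 f(z) = C1 + Integral(z/cos(z), z)


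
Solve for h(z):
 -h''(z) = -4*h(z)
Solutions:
 h(z) = C1*exp(-2*z) + C2*exp(2*z)


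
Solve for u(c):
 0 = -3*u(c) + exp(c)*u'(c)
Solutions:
 u(c) = C1*exp(-3*exp(-c))


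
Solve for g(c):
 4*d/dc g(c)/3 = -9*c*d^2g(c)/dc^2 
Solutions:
 g(c) = C1 + C2*c^(23/27)


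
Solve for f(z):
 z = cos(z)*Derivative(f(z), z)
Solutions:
 f(z) = C1 + Integral(z/cos(z), z)


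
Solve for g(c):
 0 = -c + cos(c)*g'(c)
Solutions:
 g(c) = C1 + Integral(c/cos(c), c)


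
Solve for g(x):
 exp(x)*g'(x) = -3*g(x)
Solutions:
 g(x) = C1*exp(3*exp(-x))


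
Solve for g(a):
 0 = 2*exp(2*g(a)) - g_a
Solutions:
 g(a) = log(-sqrt(-1/(C1 + 2*a))) - log(2)/2
 g(a) = log(-1/(C1 + 2*a))/2 - log(2)/2


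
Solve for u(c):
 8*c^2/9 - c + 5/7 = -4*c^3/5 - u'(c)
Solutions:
 u(c) = C1 - c^4/5 - 8*c^3/27 + c^2/2 - 5*c/7


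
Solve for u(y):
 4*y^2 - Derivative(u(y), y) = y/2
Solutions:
 u(y) = C1 + 4*y^3/3 - y^2/4


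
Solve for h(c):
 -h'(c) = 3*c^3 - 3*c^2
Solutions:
 h(c) = C1 - 3*c^4/4 + c^3


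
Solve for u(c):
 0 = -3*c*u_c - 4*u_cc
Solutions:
 u(c) = C1 + C2*erf(sqrt(6)*c/4)


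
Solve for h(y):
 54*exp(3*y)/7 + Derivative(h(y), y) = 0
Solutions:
 h(y) = C1 - 18*exp(3*y)/7


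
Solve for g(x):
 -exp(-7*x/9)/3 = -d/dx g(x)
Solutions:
 g(x) = C1 - 3*exp(-7*x/9)/7


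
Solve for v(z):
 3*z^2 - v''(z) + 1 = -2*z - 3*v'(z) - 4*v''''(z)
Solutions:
 v(z) = C1 + C4*exp(-z) - z^3/3 - 2*z^2/3 - 7*z/9 + (C2*sin(sqrt(2)*z/2) + C3*cos(sqrt(2)*z/2))*exp(z/2)


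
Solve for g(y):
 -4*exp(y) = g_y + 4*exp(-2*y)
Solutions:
 g(y) = C1 - 4*exp(y) + 2*exp(-2*y)


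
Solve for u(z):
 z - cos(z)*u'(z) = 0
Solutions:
 u(z) = C1 + Integral(z/cos(z), z)


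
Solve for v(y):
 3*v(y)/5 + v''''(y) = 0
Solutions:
 v(y) = (C1*sin(sqrt(2)*3^(1/4)*5^(3/4)*y/10) + C2*cos(sqrt(2)*3^(1/4)*5^(3/4)*y/10))*exp(-sqrt(2)*3^(1/4)*5^(3/4)*y/10) + (C3*sin(sqrt(2)*3^(1/4)*5^(3/4)*y/10) + C4*cos(sqrt(2)*3^(1/4)*5^(3/4)*y/10))*exp(sqrt(2)*3^(1/4)*5^(3/4)*y/10)


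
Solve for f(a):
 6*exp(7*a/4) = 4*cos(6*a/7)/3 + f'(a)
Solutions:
 f(a) = C1 + 24*exp(7*a/4)/7 - 14*sin(6*a/7)/9


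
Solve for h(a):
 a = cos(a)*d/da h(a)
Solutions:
 h(a) = C1 + Integral(a/cos(a), a)


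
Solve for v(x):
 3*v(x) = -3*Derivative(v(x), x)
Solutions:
 v(x) = C1*exp(-x)


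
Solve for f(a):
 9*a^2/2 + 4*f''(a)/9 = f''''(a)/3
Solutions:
 f(a) = C1 + C2*a + C3*exp(-2*sqrt(3)*a/3) + C4*exp(2*sqrt(3)*a/3) - 27*a^4/32 - 243*a^2/32


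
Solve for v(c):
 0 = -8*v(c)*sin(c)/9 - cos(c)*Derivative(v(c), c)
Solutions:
 v(c) = C1*cos(c)^(8/9)


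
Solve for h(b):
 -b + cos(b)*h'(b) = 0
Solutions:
 h(b) = C1 + Integral(b/cos(b), b)


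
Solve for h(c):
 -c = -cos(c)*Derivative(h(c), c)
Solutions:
 h(c) = C1 + Integral(c/cos(c), c)


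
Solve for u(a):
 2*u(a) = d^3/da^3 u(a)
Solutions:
 u(a) = C3*exp(2^(1/3)*a) + (C1*sin(2^(1/3)*sqrt(3)*a/2) + C2*cos(2^(1/3)*sqrt(3)*a/2))*exp(-2^(1/3)*a/2)


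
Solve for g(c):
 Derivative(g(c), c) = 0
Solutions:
 g(c) = C1


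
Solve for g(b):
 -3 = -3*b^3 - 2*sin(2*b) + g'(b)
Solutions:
 g(b) = C1 + 3*b^4/4 - 3*b - cos(2*b)


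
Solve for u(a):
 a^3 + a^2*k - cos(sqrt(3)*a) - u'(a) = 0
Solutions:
 u(a) = C1 + a^4/4 + a^3*k/3 - sqrt(3)*sin(sqrt(3)*a)/3


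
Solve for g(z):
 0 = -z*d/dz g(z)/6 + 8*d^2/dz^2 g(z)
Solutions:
 g(z) = C1 + C2*erfi(sqrt(6)*z/24)


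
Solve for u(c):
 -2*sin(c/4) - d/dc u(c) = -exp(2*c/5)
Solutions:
 u(c) = C1 + 5*exp(2*c/5)/2 + 8*cos(c/4)


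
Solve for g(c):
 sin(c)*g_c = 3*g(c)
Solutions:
 g(c) = C1*(cos(c) - 1)^(3/2)/(cos(c) + 1)^(3/2)


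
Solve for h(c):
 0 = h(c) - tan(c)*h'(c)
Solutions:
 h(c) = C1*sin(c)


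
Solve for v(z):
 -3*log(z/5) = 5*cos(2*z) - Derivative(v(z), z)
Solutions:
 v(z) = C1 + 3*z*log(z) - 3*z*log(5) - 3*z + 5*sin(2*z)/2


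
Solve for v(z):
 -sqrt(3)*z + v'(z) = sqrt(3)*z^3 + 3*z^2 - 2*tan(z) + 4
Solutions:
 v(z) = C1 + sqrt(3)*z^4/4 + z^3 + sqrt(3)*z^2/2 + 4*z + 2*log(cos(z))


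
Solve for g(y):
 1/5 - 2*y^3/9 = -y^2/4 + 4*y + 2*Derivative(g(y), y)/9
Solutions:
 g(y) = C1 - y^4/4 + 3*y^3/8 - 9*y^2 + 9*y/10


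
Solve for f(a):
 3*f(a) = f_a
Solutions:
 f(a) = C1*exp(3*a)


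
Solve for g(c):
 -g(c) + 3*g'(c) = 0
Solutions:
 g(c) = C1*exp(c/3)


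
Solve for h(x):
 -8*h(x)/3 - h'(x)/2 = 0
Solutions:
 h(x) = C1*exp(-16*x/3)


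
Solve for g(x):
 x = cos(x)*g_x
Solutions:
 g(x) = C1 + Integral(x/cos(x), x)


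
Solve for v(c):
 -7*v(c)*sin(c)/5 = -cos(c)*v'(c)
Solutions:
 v(c) = C1/cos(c)^(7/5)


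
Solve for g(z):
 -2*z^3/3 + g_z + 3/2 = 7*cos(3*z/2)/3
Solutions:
 g(z) = C1 + z^4/6 - 3*z/2 + 14*sin(3*z/2)/9


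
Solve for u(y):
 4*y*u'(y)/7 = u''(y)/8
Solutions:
 u(y) = C1 + C2*erfi(4*sqrt(7)*y/7)


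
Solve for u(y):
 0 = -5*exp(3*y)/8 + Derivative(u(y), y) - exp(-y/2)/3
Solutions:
 u(y) = C1 + 5*exp(3*y)/24 - 2*exp(-y/2)/3


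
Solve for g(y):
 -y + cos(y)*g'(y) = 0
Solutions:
 g(y) = C1 + Integral(y/cos(y), y)


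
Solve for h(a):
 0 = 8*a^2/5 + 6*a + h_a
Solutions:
 h(a) = C1 - 8*a^3/15 - 3*a^2


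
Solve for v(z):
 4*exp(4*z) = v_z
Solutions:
 v(z) = C1 + exp(4*z)


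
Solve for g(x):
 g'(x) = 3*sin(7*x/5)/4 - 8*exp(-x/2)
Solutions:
 g(x) = C1 - 15*cos(7*x/5)/28 + 16*exp(-x/2)


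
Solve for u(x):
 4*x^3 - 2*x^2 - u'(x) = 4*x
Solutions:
 u(x) = C1 + x^4 - 2*x^3/3 - 2*x^2


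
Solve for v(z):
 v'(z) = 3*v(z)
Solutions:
 v(z) = C1*exp(3*z)


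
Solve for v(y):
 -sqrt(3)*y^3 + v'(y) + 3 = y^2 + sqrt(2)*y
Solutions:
 v(y) = C1 + sqrt(3)*y^4/4 + y^3/3 + sqrt(2)*y^2/2 - 3*y


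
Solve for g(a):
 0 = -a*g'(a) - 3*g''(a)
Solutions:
 g(a) = C1 + C2*erf(sqrt(6)*a/6)


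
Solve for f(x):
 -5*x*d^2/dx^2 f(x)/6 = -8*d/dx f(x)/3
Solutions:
 f(x) = C1 + C2*x^(21/5)


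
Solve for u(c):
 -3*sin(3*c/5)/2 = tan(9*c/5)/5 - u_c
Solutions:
 u(c) = C1 - log(cos(9*c/5))/9 - 5*cos(3*c/5)/2


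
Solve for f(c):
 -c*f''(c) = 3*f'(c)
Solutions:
 f(c) = C1 + C2/c^2


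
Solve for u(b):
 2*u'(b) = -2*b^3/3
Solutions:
 u(b) = C1 - b^4/12


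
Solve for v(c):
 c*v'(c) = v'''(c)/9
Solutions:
 v(c) = C1 + Integral(C2*airyai(3^(2/3)*c) + C3*airybi(3^(2/3)*c), c)


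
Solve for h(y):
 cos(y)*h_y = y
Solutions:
 h(y) = C1 + Integral(y/cos(y), y)


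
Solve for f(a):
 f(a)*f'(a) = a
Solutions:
 f(a) = -sqrt(C1 + a^2)
 f(a) = sqrt(C1 + a^2)


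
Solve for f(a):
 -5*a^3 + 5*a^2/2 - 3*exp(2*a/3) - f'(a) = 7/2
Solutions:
 f(a) = C1 - 5*a^4/4 + 5*a^3/6 - 7*a/2 - 9*exp(2*a/3)/2


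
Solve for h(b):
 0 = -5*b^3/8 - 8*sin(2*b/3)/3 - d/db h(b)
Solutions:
 h(b) = C1 - 5*b^4/32 + 4*cos(2*b/3)


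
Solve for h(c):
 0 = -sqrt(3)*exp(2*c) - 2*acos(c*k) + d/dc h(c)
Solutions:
 h(c) = C1 + 2*Piecewise((c*acos(c*k) - sqrt(-c^2*k^2 + 1)/k, Ne(k, 0)), (pi*c/2, True)) + sqrt(3)*exp(2*c)/2


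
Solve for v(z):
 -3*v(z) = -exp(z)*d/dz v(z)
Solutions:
 v(z) = C1*exp(-3*exp(-z))


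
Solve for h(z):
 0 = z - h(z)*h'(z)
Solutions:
 h(z) = -sqrt(C1 + z^2)
 h(z) = sqrt(C1 + z^2)


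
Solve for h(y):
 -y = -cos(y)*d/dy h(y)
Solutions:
 h(y) = C1 + Integral(y/cos(y), y)


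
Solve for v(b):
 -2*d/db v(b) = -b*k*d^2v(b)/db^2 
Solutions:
 v(b) = C1 + b^(((re(k) + 2)*re(k) + im(k)^2)/(re(k)^2 + im(k)^2))*(C2*sin(2*log(b)*Abs(im(k))/(re(k)^2 + im(k)^2)) + C3*cos(2*log(b)*im(k)/(re(k)^2 + im(k)^2)))


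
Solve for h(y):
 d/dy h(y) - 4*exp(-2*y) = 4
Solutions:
 h(y) = C1 + 4*y - 2*exp(-2*y)


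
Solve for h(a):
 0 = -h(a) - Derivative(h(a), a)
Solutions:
 h(a) = C1*exp(-a)


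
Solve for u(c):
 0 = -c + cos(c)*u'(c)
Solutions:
 u(c) = C1 + Integral(c/cos(c), c)


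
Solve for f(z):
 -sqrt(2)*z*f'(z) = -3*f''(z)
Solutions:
 f(z) = C1 + C2*erfi(2^(3/4)*sqrt(3)*z/6)


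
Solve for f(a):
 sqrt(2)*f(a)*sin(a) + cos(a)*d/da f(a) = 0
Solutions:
 f(a) = C1*cos(a)^(sqrt(2))


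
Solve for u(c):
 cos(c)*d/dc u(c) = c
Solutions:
 u(c) = C1 + Integral(c/cos(c), c)


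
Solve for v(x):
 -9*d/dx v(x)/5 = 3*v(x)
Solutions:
 v(x) = C1*exp(-5*x/3)


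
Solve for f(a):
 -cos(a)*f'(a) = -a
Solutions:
 f(a) = C1 + Integral(a/cos(a), a)


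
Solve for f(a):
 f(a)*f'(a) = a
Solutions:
 f(a) = -sqrt(C1 + a^2)
 f(a) = sqrt(C1 + a^2)


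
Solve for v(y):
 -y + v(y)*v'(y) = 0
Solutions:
 v(y) = -sqrt(C1 + y^2)
 v(y) = sqrt(C1 + y^2)


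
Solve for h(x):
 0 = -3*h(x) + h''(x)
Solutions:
 h(x) = C1*exp(-sqrt(3)*x) + C2*exp(sqrt(3)*x)


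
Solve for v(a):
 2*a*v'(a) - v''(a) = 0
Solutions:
 v(a) = C1 + C2*erfi(a)


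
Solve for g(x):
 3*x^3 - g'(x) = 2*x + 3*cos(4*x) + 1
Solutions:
 g(x) = C1 + 3*x^4/4 - x^2 - x - 3*sin(4*x)/4


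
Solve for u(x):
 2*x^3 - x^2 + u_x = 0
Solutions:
 u(x) = C1 - x^4/2 + x^3/3


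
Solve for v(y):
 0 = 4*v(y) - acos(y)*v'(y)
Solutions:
 v(y) = C1*exp(4*Integral(1/acos(y), y))


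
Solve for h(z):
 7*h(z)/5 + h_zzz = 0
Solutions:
 h(z) = C3*exp(-5^(2/3)*7^(1/3)*z/5) + (C1*sin(sqrt(3)*5^(2/3)*7^(1/3)*z/10) + C2*cos(sqrt(3)*5^(2/3)*7^(1/3)*z/10))*exp(5^(2/3)*7^(1/3)*z/10)


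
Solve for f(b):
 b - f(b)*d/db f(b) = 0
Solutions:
 f(b) = -sqrt(C1 + b^2)
 f(b) = sqrt(C1 + b^2)


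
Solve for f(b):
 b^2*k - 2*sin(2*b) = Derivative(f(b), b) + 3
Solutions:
 f(b) = C1 + b^3*k/3 - 3*b + cos(2*b)


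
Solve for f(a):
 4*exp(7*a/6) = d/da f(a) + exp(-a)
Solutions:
 f(a) = C1 + 24*exp(7*a/6)/7 + exp(-a)


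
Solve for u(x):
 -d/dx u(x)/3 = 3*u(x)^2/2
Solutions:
 u(x) = 2/(C1 + 9*x)


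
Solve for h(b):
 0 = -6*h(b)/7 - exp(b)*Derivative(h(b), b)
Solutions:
 h(b) = C1*exp(6*exp(-b)/7)


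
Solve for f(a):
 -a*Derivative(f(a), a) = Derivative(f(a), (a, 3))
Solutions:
 f(a) = C1 + Integral(C2*airyai(-a) + C3*airybi(-a), a)


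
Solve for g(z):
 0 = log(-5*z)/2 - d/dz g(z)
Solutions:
 g(z) = C1 + z*log(-z)/2 + z*(-1 + log(5))/2


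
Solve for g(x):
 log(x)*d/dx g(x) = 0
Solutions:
 g(x) = C1


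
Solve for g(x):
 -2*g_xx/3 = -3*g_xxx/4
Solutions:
 g(x) = C1 + C2*x + C3*exp(8*x/9)


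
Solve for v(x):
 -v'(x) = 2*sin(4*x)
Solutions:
 v(x) = C1 + cos(4*x)/2


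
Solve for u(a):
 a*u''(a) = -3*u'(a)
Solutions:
 u(a) = C1 + C2/a^2


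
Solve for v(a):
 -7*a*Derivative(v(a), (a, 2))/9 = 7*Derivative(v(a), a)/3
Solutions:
 v(a) = C1 + C2/a^2


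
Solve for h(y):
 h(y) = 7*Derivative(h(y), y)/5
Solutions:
 h(y) = C1*exp(5*y/7)


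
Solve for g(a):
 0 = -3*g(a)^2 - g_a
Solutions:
 g(a) = 1/(C1 + 3*a)


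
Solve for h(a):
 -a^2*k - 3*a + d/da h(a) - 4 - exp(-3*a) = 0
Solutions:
 h(a) = C1 + a^3*k/3 + 3*a^2/2 + 4*a - exp(-3*a)/3


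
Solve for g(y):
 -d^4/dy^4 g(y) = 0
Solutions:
 g(y) = C1 + C2*y + C3*y^2 + C4*y^3


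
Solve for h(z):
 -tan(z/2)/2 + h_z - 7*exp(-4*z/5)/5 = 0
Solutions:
 h(z) = C1 + log(tan(z/2)^2 + 1)/2 - 7*exp(-4*z/5)/4


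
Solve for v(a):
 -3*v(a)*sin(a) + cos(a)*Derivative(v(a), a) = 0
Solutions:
 v(a) = C1/cos(a)^3


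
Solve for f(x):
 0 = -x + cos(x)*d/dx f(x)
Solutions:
 f(x) = C1 + Integral(x/cos(x), x)


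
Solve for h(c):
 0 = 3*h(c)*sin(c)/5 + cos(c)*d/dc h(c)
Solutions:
 h(c) = C1*cos(c)^(3/5)


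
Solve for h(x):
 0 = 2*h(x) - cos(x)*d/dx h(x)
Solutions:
 h(x) = C1*(sin(x) + 1)/(sin(x) - 1)


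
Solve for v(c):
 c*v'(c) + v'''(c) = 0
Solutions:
 v(c) = C1 + Integral(C2*airyai(-c) + C3*airybi(-c), c)


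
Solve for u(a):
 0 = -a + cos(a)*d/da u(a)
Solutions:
 u(a) = C1 + Integral(a/cos(a), a)


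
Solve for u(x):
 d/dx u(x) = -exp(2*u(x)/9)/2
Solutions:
 u(x) = 9*log(-sqrt(-1/(C1 - x))) + 9*log(3)
 u(x) = 9*log(-1/(C1 - x))/2 + 9*log(3)


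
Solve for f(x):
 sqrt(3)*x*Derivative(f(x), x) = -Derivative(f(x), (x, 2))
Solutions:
 f(x) = C1 + C2*erf(sqrt(2)*3^(1/4)*x/2)


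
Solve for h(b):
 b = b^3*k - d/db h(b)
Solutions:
 h(b) = C1 + b^4*k/4 - b^2/2


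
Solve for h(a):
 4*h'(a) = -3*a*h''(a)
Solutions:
 h(a) = C1 + C2/a^(1/3)


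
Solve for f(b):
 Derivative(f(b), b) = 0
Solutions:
 f(b) = C1


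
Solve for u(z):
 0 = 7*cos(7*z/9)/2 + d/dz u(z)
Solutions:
 u(z) = C1 - 9*sin(7*z/9)/2


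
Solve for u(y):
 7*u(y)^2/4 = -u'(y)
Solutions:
 u(y) = 4/(C1 + 7*y)


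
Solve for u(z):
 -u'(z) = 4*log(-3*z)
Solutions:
 u(z) = C1 - 4*z*log(-z) + 4*z*(1 - log(3))


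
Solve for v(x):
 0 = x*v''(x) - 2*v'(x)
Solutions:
 v(x) = C1 + C2*x^3


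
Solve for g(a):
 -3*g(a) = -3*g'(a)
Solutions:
 g(a) = C1*exp(a)


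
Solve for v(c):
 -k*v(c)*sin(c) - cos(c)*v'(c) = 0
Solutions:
 v(c) = C1*exp(k*log(cos(c)))


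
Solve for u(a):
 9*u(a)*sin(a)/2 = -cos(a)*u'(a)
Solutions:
 u(a) = C1*cos(a)^(9/2)


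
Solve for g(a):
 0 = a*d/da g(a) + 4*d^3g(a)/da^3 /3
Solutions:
 g(a) = C1 + Integral(C2*airyai(-6^(1/3)*a/2) + C3*airybi(-6^(1/3)*a/2), a)


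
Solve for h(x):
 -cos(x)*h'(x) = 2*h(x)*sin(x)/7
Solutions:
 h(x) = C1*cos(x)^(2/7)


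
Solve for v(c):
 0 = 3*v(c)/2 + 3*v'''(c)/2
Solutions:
 v(c) = C3*exp(-c) + (C1*sin(sqrt(3)*c/2) + C2*cos(sqrt(3)*c/2))*exp(c/2)


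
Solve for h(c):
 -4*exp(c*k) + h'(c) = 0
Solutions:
 h(c) = C1 + 4*exp(c*k)/k


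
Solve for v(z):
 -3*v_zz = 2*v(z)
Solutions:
 v(z) = C1*sin(sqrt(6)*z/3) + C2*cos(sqrt(6)*z/3)


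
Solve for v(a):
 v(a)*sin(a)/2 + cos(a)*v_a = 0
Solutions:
 v(a) = C1*sqrt(cos(a))


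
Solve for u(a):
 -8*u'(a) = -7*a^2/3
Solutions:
 u(a) = C1 + 7*a^3/72


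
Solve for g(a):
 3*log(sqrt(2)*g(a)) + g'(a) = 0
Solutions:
 2*Integral(1/(2*log(_y) + log(2)), (_y, g(a)))/3 = C1 - a


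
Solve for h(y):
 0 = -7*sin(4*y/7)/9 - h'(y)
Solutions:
 h(y) = C1 + 49*cos(4*y/7)/36


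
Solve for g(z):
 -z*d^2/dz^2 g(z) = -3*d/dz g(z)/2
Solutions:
 g(z) = C1 + C2*z^(5/2)


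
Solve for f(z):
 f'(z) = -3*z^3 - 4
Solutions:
 f(z) = C1 - 3*z^4/4 - 4*z


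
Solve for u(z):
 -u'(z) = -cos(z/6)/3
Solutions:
 u(z) = C1 + 2*sin(z/6)


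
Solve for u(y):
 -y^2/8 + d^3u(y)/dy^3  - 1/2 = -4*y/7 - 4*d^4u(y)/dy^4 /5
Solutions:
 u(y) = C1 + C2*y + C3*y^2 + C4*exp(-5*y/4) + y^5/480 - 9*y^4/280 + 391*y^3/2100


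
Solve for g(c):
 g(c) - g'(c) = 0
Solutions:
 g(c) = C1*exp(c)


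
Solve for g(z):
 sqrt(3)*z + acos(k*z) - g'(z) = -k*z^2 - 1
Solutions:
 g(z) = C1 + k*z^3/3 + sqrt(3)*z^2/2 + z + Piecewise((z*acos(k*z) - sqrt(-k^2*z^2 + 1)/k, Ne(k, 0)), (pi*z/2, True))


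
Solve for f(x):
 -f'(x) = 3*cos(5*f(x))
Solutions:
 f(x) = -asin((C1 + exp(30*x))/(C1 - exp(30*x)))/5 + pi/5
 f(x) = asin((C1 + exp(30*x))/(C1 - exp(30*x)))/5


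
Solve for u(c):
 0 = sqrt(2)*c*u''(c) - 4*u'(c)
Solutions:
 u(c) = C1 + C2*c^(1 + 2*sqrt(2))


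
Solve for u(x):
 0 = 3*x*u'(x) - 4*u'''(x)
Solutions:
 u(x) = C1 + Integral(C2*airyai(6^(1/3)*x/2) + C3*airybi(6^(1/3)*x/2), x)


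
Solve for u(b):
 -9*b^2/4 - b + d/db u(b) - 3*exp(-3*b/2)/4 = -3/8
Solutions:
 u(b) = C1 + 3*b^3/4 + b^2/2 - 3*b/8 - exp(-3*b/2)/2


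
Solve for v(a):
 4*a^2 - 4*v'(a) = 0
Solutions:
 v(a) = C1 + a^3/3


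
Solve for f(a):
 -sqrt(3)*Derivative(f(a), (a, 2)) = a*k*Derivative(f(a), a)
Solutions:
 f(a) = Piecewise((-sqrt(2)*3^(1/4)*sqrt(pi)*C1*erf(sqrt(2)*3^(3/4)*a*sqrt(k)/6)/(2*sqrt(k)) - C2, (k > 0) | (k < 0)), (-C1*a - C2, True))


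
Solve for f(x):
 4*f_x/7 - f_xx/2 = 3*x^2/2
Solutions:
 f(x) = C1 + C2*exp(8*x/7) + 7*x^3/8 + 147*x^2/64 + 1029*x/256


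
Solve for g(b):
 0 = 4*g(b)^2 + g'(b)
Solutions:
 g(b) = 1/(C1 + 4*b)


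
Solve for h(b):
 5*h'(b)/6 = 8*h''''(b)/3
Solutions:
 h(b) = C1 + C4*exp(2^(2/3)*5^(1/3)*b/4) + (C2*sin(2^(2/3)*sqrt(3)*5^(1/3)*b/8) + C3*cos(2^(2/3)*sqrt(3)*5^(1/3)*b/8))*exp(-2^(2/3)*5^(1/3)*b/8)


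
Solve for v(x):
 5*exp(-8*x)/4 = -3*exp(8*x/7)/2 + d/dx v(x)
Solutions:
 v(x) = C1 + 21*exp(8*x/7)/16 - 5*exp(-8*x)/32


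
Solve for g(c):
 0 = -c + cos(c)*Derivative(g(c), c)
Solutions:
 g(c) = C1 + Integral(c/cos(c), c)


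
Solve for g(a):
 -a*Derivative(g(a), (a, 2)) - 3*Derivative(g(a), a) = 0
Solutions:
 g(a) = C1 + C2/a^2


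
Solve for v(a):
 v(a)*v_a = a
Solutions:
 v(a) = -sqrt(C1 + a^2)
 v(a) = sqrt(C1 + a^2)


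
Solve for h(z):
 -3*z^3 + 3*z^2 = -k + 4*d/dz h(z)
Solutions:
 h(z) = C1 + k*z/4 - 3*z^4/16 + z^3/4


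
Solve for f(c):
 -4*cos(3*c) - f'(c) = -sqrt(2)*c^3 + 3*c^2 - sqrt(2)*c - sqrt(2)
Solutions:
 f(c) = C1 + sqrt(2)*c^4/4 - c^3 + sqrt(2)*c^2/2 + sqrt(2)*c - 4*sin(3*c)/3


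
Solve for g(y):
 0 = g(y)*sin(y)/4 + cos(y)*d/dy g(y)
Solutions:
 g(y) = C1*cos(y)^(1/4)


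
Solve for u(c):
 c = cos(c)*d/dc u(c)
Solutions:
 u(c) = C1 + Integral(c/cos(c), c)


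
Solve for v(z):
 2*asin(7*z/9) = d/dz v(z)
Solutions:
 v(z) = C1 + 2*z*asin(7*z/9) + 2*sqrt(81 - 49*z^2)/7


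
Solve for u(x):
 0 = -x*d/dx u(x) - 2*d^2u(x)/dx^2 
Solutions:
 u(x) = C1 + C2*erf(x/2)


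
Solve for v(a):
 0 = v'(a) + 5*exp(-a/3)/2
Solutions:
 v(a) = C1 + 15*exp(-a/3)/2


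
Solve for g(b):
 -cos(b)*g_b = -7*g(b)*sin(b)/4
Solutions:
 g(b) = C1/cos(b)^(7/4)


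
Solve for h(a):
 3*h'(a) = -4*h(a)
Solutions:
 h(a) = C1*exp(-4*a/3)


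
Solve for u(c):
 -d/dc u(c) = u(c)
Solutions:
 u(c) = C1*exp(-c)


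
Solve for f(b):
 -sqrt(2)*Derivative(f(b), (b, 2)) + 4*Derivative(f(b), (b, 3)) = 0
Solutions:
 f(b) = C1 + C2*b + C3*exp(sqrt(2)*b/4)


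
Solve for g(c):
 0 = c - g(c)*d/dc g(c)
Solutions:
 g(c) = -sqrt(C1 + c^2)
 g(c) = sqrt(C1 + c^2)


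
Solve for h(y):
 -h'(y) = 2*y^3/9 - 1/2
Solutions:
 h(y) = C1 - y^4/18 + y/2


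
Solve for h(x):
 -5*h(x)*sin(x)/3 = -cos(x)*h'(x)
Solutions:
 h(x) = C1/cos(x)^(5/3)


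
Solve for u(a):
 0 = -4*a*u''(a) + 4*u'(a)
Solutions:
 u(a) = C1 + C2*a^2


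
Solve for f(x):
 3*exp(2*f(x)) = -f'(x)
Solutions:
 f(x) = log(-sqrt(-1/(C1 - 3*x))) - log(2)/2
 f(x) = log(-1/(C1 - 3*x))/2 - log(2)/2


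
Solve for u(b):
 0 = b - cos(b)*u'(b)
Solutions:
 u(b) = C1 + Integral(b/cos(b), b)


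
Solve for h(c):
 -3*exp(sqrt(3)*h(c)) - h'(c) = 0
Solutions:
 h(c) = sqrt(3)*(2*log(1/(C1 + 3*c)) - log(3))/6


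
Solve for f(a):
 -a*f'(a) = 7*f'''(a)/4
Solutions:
 f(a) = C1 + Integral(C2*airyai(-14^(2/3)*a/7) + C3*airybi(-14^(2/3)*a/7), a)


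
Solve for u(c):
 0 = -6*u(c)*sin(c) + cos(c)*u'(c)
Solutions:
 u(c) = C1/cos(c)^6


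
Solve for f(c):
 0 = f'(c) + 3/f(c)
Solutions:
 f(c) = -sqrt(C1 - 6*c)
 f(c) = sqrt(C1 - 6*c)


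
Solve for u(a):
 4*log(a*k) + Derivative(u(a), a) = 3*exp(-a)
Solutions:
 u(a) = C1 - 4*a*log(a*k) + 4*a - 3*exp(-a)


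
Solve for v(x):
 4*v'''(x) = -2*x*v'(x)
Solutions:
 v(x) = C1 + Integral(C2*airyai(-2^(2/3)*x/2) + C3*airybi(-2^(2/3)*x/2), x)


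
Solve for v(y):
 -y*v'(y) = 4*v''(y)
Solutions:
 v(y) = C1 + C2*erf(sqrt(2)*y/4)


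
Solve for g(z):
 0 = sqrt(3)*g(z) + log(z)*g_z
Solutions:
 g(z) = C1*exp(-sqrt(3)*li(z))


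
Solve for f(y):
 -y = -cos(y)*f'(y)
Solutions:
 f(y) = C1 + Integral(y/cos(y), y)


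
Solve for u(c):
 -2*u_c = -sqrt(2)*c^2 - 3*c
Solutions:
 u(c) = C1 + sqrt(2)*c^3/6 + 3*c^2/4


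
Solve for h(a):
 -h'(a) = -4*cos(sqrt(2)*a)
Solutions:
 h(a) = C1 + 2*sqrt(2)*sin(sqrt(2)*a)


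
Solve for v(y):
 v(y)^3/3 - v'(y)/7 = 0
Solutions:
 v(y) = -sqrt(6)*sqrt(-1/(C1 + 7*y))/2
 v(y) = sqrt(6)*sqrt(-1/(C1 + 7*y))/2


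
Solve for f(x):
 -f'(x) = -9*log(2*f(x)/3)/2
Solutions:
 -2*Integral(1/(log(_y) - log(3) + log(2)), (_y, f(x)))/9 = C1 - x


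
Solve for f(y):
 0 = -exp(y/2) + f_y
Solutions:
 f(y) = C1 + 2*exp(y/2)


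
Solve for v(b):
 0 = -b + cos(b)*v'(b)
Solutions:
 v(b) = C1 + Integral(b/cos(b), b)


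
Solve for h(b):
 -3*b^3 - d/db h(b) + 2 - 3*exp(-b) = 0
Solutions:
 h(b) = C1 - 3*b^4/4 + 2*b + 3*exp(-b)


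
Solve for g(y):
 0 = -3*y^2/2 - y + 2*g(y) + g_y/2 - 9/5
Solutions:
 g(y) = C1*exp(-4*y) + 3*y^2/4 + y/8 + 139/160


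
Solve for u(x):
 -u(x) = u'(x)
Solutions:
 u(x) = C1*exp(-x)


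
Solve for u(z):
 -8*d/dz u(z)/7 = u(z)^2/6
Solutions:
 u(z) = 48/(C1 + 7*z)


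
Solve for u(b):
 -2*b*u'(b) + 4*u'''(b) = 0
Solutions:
 u(b) = C1 + Integral(C2*airyai(2^(2/3)*b/2) + C3*airybi(2^(2/3)*b/2), b)


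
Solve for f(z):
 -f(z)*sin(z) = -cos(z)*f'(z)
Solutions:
 f(z) = C1/cos(z)


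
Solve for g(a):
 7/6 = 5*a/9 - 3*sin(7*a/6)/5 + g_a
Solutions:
 g(a) = C1 - 5*a^2/18 + 7*a/6 - 18*cos(7*a/6)/35


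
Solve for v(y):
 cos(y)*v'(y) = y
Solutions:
 v(y) = C1 + Integral(y/cos(y), y)


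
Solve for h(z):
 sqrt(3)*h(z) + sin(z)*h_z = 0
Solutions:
 h(z) = C1*(cos(z) + 1)^(sqrt(3)/2)/(cos(z) - 1)^(sqrt(3)/2)
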